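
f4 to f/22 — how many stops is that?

5 stops

f/4 → f/5.6 → f/8 → f/11 → f/16 → f/22 — count the steps: 5 stops.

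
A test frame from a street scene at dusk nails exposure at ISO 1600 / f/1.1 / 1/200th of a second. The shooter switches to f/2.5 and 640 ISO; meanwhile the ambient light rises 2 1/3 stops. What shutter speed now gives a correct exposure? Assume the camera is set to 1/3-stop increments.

1/80s

Scene light: 2 1/3 stops brighter.
Aperture: f/1.1 → f/1.2 → f/1.4 → f/1.6 → f/1.8 → f/2 → f/2.2 → f/2.5 — 2 1/3 stops narrower (darker).
ISO: 1600 → 1250 → 1000 → 800 → 640 — 1 1/3 stops dropped (darker).
Net so far: 1 1/3 stops darker. Shutter speed: 1/200 → 1/160 → 1/125 → 1/100 → 1/80.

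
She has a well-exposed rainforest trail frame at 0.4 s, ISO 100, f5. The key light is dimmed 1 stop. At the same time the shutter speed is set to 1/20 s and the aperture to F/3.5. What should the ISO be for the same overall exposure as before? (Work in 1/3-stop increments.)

ISO 800

Scene light: 1 stop darker.
Shutter speed: 0.4 → 0.3 → 1/4 → 1/5 → 1/6 → 1/8 → 1/10 → 1/13 → 1/15 → 1/20 — 3 stops faster (darker).
Aperture: f/5 → f/4.5 → f/4 → f/3.5 — 1 stop larger aperture (brighter).
Net so far: 3 stops darker. ISO: 100 → 125 → 160 → 200 → 250 → 320 → 400 → 500 → 640 → 800.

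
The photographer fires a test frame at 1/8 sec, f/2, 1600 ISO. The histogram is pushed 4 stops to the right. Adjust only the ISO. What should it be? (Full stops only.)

ISO 100

Overexposed by 4 stops → need 4 stops darker.
ISO: 1600 → 800 → 400 → 200 → 100.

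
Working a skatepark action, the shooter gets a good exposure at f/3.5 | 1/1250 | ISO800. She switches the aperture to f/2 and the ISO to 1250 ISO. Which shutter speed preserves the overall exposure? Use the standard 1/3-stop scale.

1/6400s

Aperture: f/3.5 → f/3.2 → f/2.8 → f/2.5 → f/2.2 → f/2 — 1 2/3 stops wider (brighter).
ISO: 800 → 1000 → 1250 — 2/3 stop higher (brighter).
Net change so far: 2 1/3 stops brighter. Offset with the shutter speed: 1/1250 → 1/1600 → 1/2000 → 1/2500 → 1/3200 → 1/4000 → 1/5000 → 1/6400.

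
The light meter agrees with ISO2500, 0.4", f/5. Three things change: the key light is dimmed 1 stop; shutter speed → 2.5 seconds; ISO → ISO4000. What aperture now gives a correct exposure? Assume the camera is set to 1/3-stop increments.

f/11

Scene light: 1 stop darker.
Shutter speed: 0.4 → 0.5 → 0.6 → 0.8 → 1 → 1.3 → 1.6 → 2 → 2.5 — 2 2/3 stops longer (brighter).
ISO: 2500 → 3200 → 4000 — 2/3 stop higher (brighter).
Net so far: 2 1/3 stops brighter. Aperture: f/5 → f/5.6 → f/6.3 → f/7.1 → f/8 → f/9 → f/10 → f/11.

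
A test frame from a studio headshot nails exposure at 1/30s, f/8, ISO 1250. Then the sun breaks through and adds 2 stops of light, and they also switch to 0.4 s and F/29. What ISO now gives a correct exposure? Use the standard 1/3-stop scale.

ISO 320

Scene light: 2 stops brighter.
Shutter speed: 1/30 → 1/25 → 1/20 → 1/15 → 1/13 → 1/10 → 1/8 → 1/6 → 1/5 → 1/4 → 0.3 → 0.4 — 3 2/3 stops slower (brighter).
Aperture: f/8 → f/9 → f/10 → f/11 → f/13 → f/14 → f/16 → f/18 → f/20 → f/22 → f/25 → f/29 — 3 2/3 stops smaller aperture (darker).
Net so far: 2 stops brighter. ISO: 1250 → 1000 → 800 → 640 → 500 → 400 → 320.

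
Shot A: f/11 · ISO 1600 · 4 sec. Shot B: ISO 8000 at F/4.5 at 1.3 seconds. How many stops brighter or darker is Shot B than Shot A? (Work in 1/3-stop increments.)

Aperture: f/11 → f/10 → f/9 → f/8 → f/7.1 → f/6.3 → f/5.6 → f/5 → f/4.5 — 2 2/3 stops larger aperture (brighter).
Shutter speed: 4 → 3.2 → 2.5 → 2 → 1.6 → 1.3 — 1 2/3 stops faster (darker).
ISO: 1600 → 2000 → 2500 → 3200 → 4000 → 5000 → 6400 → 8000 — 2 1/3 stops higher (brighter).
Net: +2 2/3 −1 2/3 +2 1/3 = +3 1/3 stops.

3 1/3 stops brighter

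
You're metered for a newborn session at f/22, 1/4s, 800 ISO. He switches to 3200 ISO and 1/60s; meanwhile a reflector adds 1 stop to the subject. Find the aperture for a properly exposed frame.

f/16

Scene light: 1 stop brighter.
ISO: 800 → 1600 → 3200 — 2 stops higher (brighter).
Shutter speed: 1/4 → 1/8 → 1/15 → 1/30 → 1/60 — 4 stops shorter (darker).
Net so far: 1 stop darker. Aperture: f/22 → f/16.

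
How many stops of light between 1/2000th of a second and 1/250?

1/2000 → 1/1000 → 1/500 → 1/250 — count the steps: 3 stops.

3 stops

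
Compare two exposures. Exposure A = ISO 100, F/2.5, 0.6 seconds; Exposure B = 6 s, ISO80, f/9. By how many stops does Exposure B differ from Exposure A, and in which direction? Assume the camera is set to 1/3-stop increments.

Aperture: f/2.5 → f/2.8 → f/3.2 → f/3.5 → f/4 → f/4.5 → f/5 → f/5.6 → f/6.3 → f/7.1 → f/8 → f/9 — 3 2/3 stops smaller aperture (darker).
Shutter speed: 0.6 → 0.8 → 1 → 1.3 → 1.6 → 2 → 2.5 → 3.2 → 4 → 5 → 6 — 3 1/3 stops slower (brighter).
ISO: 100 → 80 — 1/3 stop dropped (darker).
Net: −3 2/3 +3 1/3 −1/3 = −2/3 stops.

2/3 stop darker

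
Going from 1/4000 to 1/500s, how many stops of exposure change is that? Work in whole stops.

3 stops

1/4000 → 1/2000 → 1/1000 → 1/500 — count the steps: 3 stops.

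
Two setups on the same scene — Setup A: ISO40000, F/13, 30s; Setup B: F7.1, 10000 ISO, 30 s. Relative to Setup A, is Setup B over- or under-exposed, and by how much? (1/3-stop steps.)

Aperture: f/13 → f/11 → f/10 → f/9 → f/8 → f/7.1 — 1 2/3 stops larger aperture (brighter).
Shutter speed: unchanged.
ISO: 40000 → 32000 → 25600 → 20000 → 16000 → 12800 → 10000 — 2 stops lower (darker).
Net: +1 2/3 −2 = −1/3 stops.

1/3 stop darker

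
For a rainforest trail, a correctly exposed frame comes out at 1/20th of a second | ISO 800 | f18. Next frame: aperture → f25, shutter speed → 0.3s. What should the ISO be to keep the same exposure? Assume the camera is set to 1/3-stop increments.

Aperture: f/18 → f/20 → f/22 → f/25 — 1 stop stopped down (darker).
Shutter speed: 1/20 → 1/15 → 1/13 → 1/10 → 1/8 → 1/6 → 1/5 → 1/4 → 0.3 — 2 2/3 stops slower (brighter).
Net change so far: 1 2/3 stops brighter. Offset with the ISO: 800 → 640 → 500 → 400 → 320 → 250.

ISO 250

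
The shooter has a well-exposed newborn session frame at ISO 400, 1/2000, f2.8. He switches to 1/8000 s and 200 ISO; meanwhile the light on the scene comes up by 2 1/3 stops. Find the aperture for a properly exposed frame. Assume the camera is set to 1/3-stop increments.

f/2.2

Scene light: 2 1/3 stops brighter.
Shutter speed: 1/2000 → 1/2500 → 1/3200 → 1/4000 → 1/5000 → 1/6400 → 1/8000 — 2 stops faster (darker).
ISO: 400 → 320 → 250 → 200 — 1 stop dropped (darker).
Net so far: 2/3 stop darker. Aperture: f/2.8 → f/2.5 → f/2.2.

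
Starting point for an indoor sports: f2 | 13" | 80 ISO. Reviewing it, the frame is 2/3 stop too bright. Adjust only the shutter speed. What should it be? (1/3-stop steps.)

Overexposed by 2/3 stop → need 2/3 stop darker.
Shutter speed: 13 → 10 → 8.

8 s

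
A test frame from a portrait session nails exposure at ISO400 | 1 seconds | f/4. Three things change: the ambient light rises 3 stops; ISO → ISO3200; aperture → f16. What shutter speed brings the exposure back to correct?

1/4s

Scene light: 3 stops brighter.
ISO: 400 → 800 → 1600 → 3200 — 3 stops higher (brighter).
Aperture: f/4 → f/5.6 → f/8 → f/11 → f/16 — 4 stops narrower (darker).
Net so far: 2 stops brighter. Shutter speed: 1 → 1/2 → 1/4.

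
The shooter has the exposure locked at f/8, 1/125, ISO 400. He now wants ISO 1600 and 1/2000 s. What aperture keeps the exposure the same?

f/4

ISO: 400 → 800 → 1600 — 2 stops higher (brighter).
Shutter speed: 1/125 → 1/250 → 1/500 → 1/1000 → 1/2000 — 4 stops faster (darker).
Net change so far: 2 stops darker. Offset with the aperture: f/8 → f/5.6 → f/4.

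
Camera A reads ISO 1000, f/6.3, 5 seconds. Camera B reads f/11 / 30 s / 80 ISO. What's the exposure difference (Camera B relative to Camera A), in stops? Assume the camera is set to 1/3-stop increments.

Aperture: f/6.3 → f/7.1 → f/8 → f/9 → f/10 → f/11 — 1 2/3 stops smaller aperture (darker).
Shutter speed: 5 → 6 → 8 → 10 → 13 → 15 → 20 → 25 → 30 — 2 2/3 stops longer (brighter).
ISO: 1000 → 800 → 640 → 500 → 400 → 320 → 250 → 200 → 160 → 125 → 100 → 80 — 3 2/3 stops lower (darker).
Net: −1 2/3 +2 2/3 −3 2/3 = −2 2/3 stops.

2 2/3 stops darker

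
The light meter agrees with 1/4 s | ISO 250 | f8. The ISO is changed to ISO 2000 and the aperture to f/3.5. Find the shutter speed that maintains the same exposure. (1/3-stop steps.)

1/160s

ISO: 250 → 320 → 400 → 500 → 640 → 800 → 1000 → 1250 → 1600 → 2000 — 3 stops higher (brighter).
Aperture: f/8 → f/7.1 → f/6.3 → f/5.6 → f/5 → f/4.5 → f/4 → f/3.5 — 2 1/3 stops opened up (brighter).
Net change so far: 5 1/3 stops brighter. Offset with the shutter speed: 1/4 → 1/5 → 1/6 → 1/8 → 1/10 → 1/13 → 1/15 → 1/20 → 1/25 → 1/30 → 1/40 → 1/50 → 1/60 → 1/80 → 1/100 → 1/125 → 1/160.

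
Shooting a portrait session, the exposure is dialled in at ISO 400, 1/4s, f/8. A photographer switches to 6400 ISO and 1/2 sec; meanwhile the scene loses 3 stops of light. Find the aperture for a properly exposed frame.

f/16

Scene light: 3 stops darker.
ISO: 400 → 800 → 1600 → 3200 → 6400 — 4 stops raised (brighter).
Shutter speed: 1/4 → 1/2 — 1 stop slower (brighter).
Net so far: 2 stops brighter. Aperture: f/8 → f/11 → f/16.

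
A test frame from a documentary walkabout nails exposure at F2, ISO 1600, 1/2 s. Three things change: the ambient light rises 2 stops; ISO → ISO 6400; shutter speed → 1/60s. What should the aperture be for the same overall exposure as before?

Scene light: 2 stops brighter.
ISO: 1600 → 3200 → 6400 — 2 stops raised (brighter).
Shutter speed: 1/2 → 1/4 → 1/8 → 1/15 → 1/30 → 1/60 — 5 stops shorter (darker).
Net so far: 1 stop darker. Aperture: f/2 → f/1.4.

f/1.4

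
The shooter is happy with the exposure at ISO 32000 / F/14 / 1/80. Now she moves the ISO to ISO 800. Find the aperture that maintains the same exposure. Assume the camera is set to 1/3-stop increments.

f/2.2

ISO: 32000 → 25600 → 20000 → 16000 → 12800 → 10000 → 8000 → 6400 → 5000 → 4000 → 3200 → 2500 → 2000 → 1600 → 1250 → 1000 → 800 — 5 1/3 stops lower (darker).
Need 5 1/3 stops brighter from the aperture: f/14 → f/13 → f/11 → f/10 → f/9 → f/8 → f/7.1 → f/6.3 → f/5.6 → f/5 → f/4.5 → f/4 → f/3.5 → f/3.2 → f/2.8 → f/2.5 → f/2.2.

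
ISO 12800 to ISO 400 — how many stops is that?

5 stops

12800 → 6400 → 3200 → 1600 → 800 → 400 — count the steps: 5 stops.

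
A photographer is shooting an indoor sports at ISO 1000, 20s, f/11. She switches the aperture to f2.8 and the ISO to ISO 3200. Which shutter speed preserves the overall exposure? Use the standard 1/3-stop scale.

Aperture: f/11 → f/10 → f/9 → f/8 → f/7.1 → f/6.3 → f/5.6 → f/5 → f/4.5 → f/4 → f/3.5 → f/3.2 → f/2.8 — 4 stops larger aperture (brighter).
ISO: 1000 → 1250 → 1600 → 2000 → 2500 → 3200 — 1 2/3 stops raised (brighter).
Net change so far: 5 2/3 stops brighter. Offset with the shutter speed: 20 → 15 → 13 → 10 → 8 → 6 → 5 → 4 → 3.2 → 2.5 → 2 → 1.6 → 1.3 → 1 → 0.8 → 0.6 → 0.5 → 0.4.

0.4 s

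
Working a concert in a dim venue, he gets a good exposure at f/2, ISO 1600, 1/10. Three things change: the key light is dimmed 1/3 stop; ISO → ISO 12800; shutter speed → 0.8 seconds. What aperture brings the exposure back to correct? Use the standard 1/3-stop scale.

f/14

Scene light: 1/3 stop darker.
ISO: 1600 → 2000 → 2500 → 3200 → 4000 → 5000 → 6400 → 8000 → 10000 → 12800 — 3 stops raised (brighter).
Shutter speed: 1/10 → 1/8 → 1/6 → 1/5 → 1/4 → 0.3 → 0.4 → 0.5 → 0.6 → 0.8 — 3 stops longer (brighter).
Net so far: 5 2/3 stops brighter. Aperture: f/2 → f/2.2 → f/2.5 → f/2.8 → f/3.2 → f/3.5 → f/4 → f/4.5 → f/5 → f/5.6 → f/6.3 → f/7.1 → f/8 → f/9 → f/10 → f/11 → f/13 → f/14.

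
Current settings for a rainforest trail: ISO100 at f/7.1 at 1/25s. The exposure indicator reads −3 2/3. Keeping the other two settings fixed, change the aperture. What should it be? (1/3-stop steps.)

Underexposed by 3 2/3 stops → need 3 2/3 stops brighter.
Aperture: f/7.1 → f/6.3 → f/5.6 → f/5 → f/4.5 → f/4 → f/3.5 → f/3.2 → f/2.8 → f/2.5 → f/2.2 → f/2.

f/2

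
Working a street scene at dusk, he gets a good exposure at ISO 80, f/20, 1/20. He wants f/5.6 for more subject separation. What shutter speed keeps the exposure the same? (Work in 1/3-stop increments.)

Aperture: f/20 → f/18 → f/16 → f/14 → f/13 → f/11 → f/10 → f/9 → f/8 → f/7.1 → f/6.3 → f/5.6 — 3 2/3 stops larger aperture (brighter).
Need 3 2/3 stops darker from the shutter speed: 1/20 → 1/25 → 1/30 → 1/40 → 1/50 → 1/60 → 1/80 → 1/100 → 1/125 → 1/160 → 1/200 → 1/250.

1/250s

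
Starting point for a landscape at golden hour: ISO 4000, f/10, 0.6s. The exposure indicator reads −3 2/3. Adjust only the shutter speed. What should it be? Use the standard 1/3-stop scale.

Underexposed by 3 2/3 stops → need 3 2/3 stops brighter.
Shutter speed: 0.6 → 0.8 → 1 → 1.3 → 1.6 → 2 → 2.5 → 3.2 → 4 → 5 → 6 → 8.

8 s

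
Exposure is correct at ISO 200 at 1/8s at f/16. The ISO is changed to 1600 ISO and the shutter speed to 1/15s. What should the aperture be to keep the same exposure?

ISO: 200 → 400 → 800 → 1600 — 3 stops raised (brighter).
Shutter speed: 1/8 → 1/15 — 1 stop shorter (darker).
Net change so far: 2 stops brighter. Offset with the aperture: f/16 → f/22 → f/32.

f/32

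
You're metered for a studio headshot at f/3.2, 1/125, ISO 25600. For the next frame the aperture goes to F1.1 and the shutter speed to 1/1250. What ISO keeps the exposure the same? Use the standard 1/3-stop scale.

Aperture: f/3.2 → f/2.8 → f/2.5 → f/2.2 → f/2 → f/1.8 → f/1.6 → f/1.4 → f/1.2 → f/1.1 — 3 stops larger aperture (brighter).
Shutter speed: 1/125 → 1/160 → 1/200 → 1/250 → 1/320 → 1/400 → 1/500 → 1/640 → 1/800 → 1/1000 → 1/1250 — 3 1/3 stops faster (darker).
Net change so far: 1/3 stop darker. Offset with the ISO: 25600 → 32000.

ISO 32000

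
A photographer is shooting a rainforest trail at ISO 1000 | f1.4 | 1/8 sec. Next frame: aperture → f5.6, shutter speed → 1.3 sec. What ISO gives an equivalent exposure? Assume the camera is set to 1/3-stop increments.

ISO 1600

Aperture: f/1.4 → f/1.6 → f/1.8 → f/2 → f/2.2 → f/2.5 → f/2.8 → f/3.2 → f/3.5 → f/4 → f/4.5 → f/5 → f/5.6 — 4 stops stopped down (darker).
Shutter speed: 1/8 → 1/6 → 1/5 → 1/4 → 0.3 → 0.4 → 0.5 → 0.6 → 0.8 → 1 → 1.3 — 3 1/3 stops slower (brighter).
Net change so far: 2/3 stop darker. Offset with the ISO: 1000 → 1250 → 1600.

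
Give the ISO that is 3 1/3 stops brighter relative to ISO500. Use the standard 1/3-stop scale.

ISO: 500 → 640 → 800 → 1000 → 1250 → 1600 → 2000 → 2500 → 3200 → 4000 → 5000 — 3 1/3 stops higher (brighter).

ISO 5000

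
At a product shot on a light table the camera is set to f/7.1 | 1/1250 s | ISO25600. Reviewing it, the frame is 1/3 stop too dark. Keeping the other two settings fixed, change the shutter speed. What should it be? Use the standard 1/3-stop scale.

Underexposed by 1/3 stop → need 1/3 stop brighter.
Shutter speed: 1/1250 → 1/1000.

1/1000s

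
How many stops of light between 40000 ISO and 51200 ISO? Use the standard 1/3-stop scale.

40000 → 51200 — count the steps: 1 third-stops = 1/3 stop.

1/3 stop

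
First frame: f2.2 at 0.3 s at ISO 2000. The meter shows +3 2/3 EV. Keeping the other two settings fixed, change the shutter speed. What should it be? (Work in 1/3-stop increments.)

1/40s

Overexposed by 3 2/3 stops → need 3 2/3 stops darker.
Shutter speed: 0.3 → 1/4 → 1/5 → 1/6 → 1/8 → 1/10 → 1/13 → 1/15 → 1/20 → 1/25 → 1/30 → 1/40.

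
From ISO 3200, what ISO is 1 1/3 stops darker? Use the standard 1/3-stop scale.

ISO: 3200 → 2500 → 2000 → 1600 → 1250 — 1 1/3 stops lower (darker).

ISO 1250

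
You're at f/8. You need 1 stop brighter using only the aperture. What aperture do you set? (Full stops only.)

Aperture: f/8 → f/5.6 — 1 stop opened up (brighter).

f/5.6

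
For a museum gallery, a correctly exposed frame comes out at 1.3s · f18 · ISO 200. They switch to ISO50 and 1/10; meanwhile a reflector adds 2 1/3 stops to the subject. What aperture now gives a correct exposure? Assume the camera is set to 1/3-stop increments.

Scene light: 2 1/3 stops brighter.
ISO: 200 → 160 → 125 → 100 → 80 → 64 → 50 — 2 stops lower (darker).
Shutter speed: 1.3 → 1 → 0.8 → 0.6 → 0.5 → 0.4 → 0.3 → 1/4 → 1/5 → 1/6 → 1/8 → 1/10 — 3 2/3 stops shorter (darker).
Net so far: 3 1/3 stops darker. Aperture: f/18 → f/16 → f/14 → f/13 → f/11 → f/10 → f/9 → f/8 → f/7.1 → f/6.3 → f/5.6.

f/5.6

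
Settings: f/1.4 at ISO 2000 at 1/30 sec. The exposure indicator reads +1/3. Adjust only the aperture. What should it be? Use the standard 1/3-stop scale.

Overexposed by 1/3 stop → need 1/3 stop darker.
Aperture: f/1.4 → f/1.6.

f/1.6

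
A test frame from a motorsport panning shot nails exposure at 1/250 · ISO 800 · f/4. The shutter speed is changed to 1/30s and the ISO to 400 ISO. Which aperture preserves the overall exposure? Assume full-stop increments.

Shutter speed: 1/250 → 1/125 → 1/60 → 1/30 — 3 stops slower (brighter).
ISO: 800 → 400 — 1 stop dropped (darker).
Net change so far: 2 stops brighter. Offset with the aperture: f/4 → f/5.6 → f/8.

f/8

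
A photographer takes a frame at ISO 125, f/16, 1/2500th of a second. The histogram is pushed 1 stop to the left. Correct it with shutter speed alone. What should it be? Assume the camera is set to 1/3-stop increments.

Underexposed by 1 stop → need 1 stop brighter.
Shutter speed: 1/2500 → 1/2000 → 1/1600 → 1/1250.

1/1250s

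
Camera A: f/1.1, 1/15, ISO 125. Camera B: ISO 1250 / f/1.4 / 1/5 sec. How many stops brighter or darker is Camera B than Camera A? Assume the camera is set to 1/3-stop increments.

4 1/3 stops brighter

Aperture: f/1.1 → f/1.2 → f/1.4 — 2/3 stop narrower (darker).
Shutter speed: 1/15 → 1/13 → 1/10 → 1/8 → 1/6 → 1/5 — 1 2/3 stops longer (brighter).
ISO: 125 → 160 → 200 → 250 → 320 → 400 → 500 → 640 → 800 → 1000 → 1250 — 3 1/3 stops raised (brighter).
Net: −2/3 +1 2/3 +3 1/3 = +4 1/3 stops.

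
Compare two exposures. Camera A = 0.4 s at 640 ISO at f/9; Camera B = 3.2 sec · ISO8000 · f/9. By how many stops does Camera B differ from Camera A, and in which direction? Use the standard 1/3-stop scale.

Aperture: unchanged.
Shutter speed: 0.4 → 0.5 → 0.6 → 0.8 → 1 → 1.3 → 1.6 → 2 → 2.5 → 3.2 — 3 stops longer (brighter).
ISO: 640 → 800 → 1000 → 1250 → 1600 → 2000 → 2500 → 3200 → 4000 → 5000 → 6400 → 8000 — 3 2/3 stops raised (brighter).
Net: +3 +3 2/3 = +6 2/3 stops.

6 2/3 stops brighter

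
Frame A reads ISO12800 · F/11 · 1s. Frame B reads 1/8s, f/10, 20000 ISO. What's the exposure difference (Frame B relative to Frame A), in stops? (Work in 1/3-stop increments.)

2 stops darker

Aperture: f/11 → f/10 — 1/3 stop wider (brighter).
Shutter speed: 1 → 0.8 → 0.6 → 0.5 → 0.4 → 0.3 → 1/4 → 1/5 → 1/6 → 1/8 — 3 stops shorter (darker).
ISO: 12800 → 16000 → 20000 — 2/3 stop raised (brighter).
Net: +1/3 −3 +2/3 = −2 stops.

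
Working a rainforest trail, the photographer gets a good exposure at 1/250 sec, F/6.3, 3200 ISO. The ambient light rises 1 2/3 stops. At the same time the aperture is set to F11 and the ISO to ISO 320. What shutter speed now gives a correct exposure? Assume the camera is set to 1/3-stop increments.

1/25s

Scene light: 1 2/3 stops brighter.
Aperture: f/6.3 → f/7.1 → f/8 → f/9 → f/10 → f/11 — 1 2/3 stops smaller aperture (darker).
ISO: 3200 → 2500 → 2000 → 1600 → 1250 → 1000 → 800 → 640 → 500 → 400 → 320 — 3 1/3 stops dropped (darker).
Net so far: 3 1/3 stops darker. Shutter speed: 1/250 → 1/200 → 1/160 → 1/125 → 1/100 → 1/80 → 1/60 → 1/50 → 1/40 → 1/30 → 1/25.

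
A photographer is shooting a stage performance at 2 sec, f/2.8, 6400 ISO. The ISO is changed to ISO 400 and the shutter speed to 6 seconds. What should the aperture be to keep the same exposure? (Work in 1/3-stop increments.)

ISO: 6400 → 5000 → 4000 → 3200 → 2500 → 2000 → 1600 → 1250 → 1000 → 800 → 640 → 500 → 400 — 4 stops dropped (darker).
Shutter speed: 2 → 2.5 → 3.2 → 4 → 5 → 6 — 1 2/3 stops longer (brighter).
Net change so far: 2 1/3 stops darker. Offset with the aperture: f/2.8 → f/2.5 → f/2.2 → f/2 → f/1.8 → f/1.6 → f/1.4 → f/1.2.

f/1.2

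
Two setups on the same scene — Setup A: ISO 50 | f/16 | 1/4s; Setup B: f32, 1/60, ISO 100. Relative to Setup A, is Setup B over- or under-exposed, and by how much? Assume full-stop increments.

5 stops darker

Aperture: f/16 → f/22 → f/32 — 2 stops stopped down (darker).
Shutter speed: 1/4 → 1/8 → 1/15 → 1/30 → 1/60 — 4 stops faster (darker).
ISO: 50 → 100 — 1 stop higher (brighter).
Net: −2 −4 +1 = −5 stops.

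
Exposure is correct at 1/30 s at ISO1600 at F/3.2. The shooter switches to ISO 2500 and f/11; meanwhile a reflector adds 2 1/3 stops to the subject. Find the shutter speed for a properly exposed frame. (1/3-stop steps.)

1/20s

Scene light: 2 1/3 stops brighter.
ISO: 1600 → 2000 → 2500 — 2/3 stop raised (brighter).
Aperture: f/3.2 → f/3.5 → f/4 → f/4.5 → f/5 → f/5.6 → f/6.3 → f/7.1 → f/8 → f/9 → f/10 → f/11 — 3 2/3 stops narrower (darker).
Net so far: 2/3 stop darker. Shutter speed: 1/30 → 1/25 → 1/20.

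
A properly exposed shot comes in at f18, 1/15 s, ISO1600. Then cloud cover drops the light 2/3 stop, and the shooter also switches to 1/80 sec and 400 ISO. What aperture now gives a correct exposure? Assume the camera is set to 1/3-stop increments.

Scene light: 2/3 stop darker.
Shutter speed: 1/15 → 1/20 → 1/25 → 1/30 → 1/40 → 1/50 → 1/60 → 1/80 — 2 1/3 stops faster (darker).
ISO: 1600 → 1250 → 1000 → 800 → 640 → 500 → 400 — 2 stops lower (darker).
Net so far: 5 stops darker. Aperture: f/18 → f/16 → f/14 → f/13 → f/11 → f/10 → f/9 → f/8 → f/7.1 → f/6.3 → f/5.6 → f/5 → f/4.5 → f/4 → f/3.5 → f/3.2.

f/3.2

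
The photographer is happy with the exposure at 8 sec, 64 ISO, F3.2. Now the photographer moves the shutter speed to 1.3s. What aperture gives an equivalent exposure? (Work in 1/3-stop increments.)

Shutter speed: 8 → 6 → 5 → 4 → 3.2 → 2.5 → 2 → 1.6 → 1.3 — 2 2/3 stops shorter (darker).
Need 2 2/3 stops brighter from the aperture: f/3.2 → f/2.8 → f/2.5 → f/2.2 → f/2 → f/1.8 → f/1.6 → f/1.4 → f/1.2.

f/1.2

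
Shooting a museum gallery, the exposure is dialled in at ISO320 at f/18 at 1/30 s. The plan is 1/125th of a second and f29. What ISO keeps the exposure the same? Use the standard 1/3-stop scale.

Shutter speed: 1/30 → 1/40 → 1/50 → 1/60 → 1/80 → 1/100 → 1/125 — 2 stops shorter (darker).
Aperture: f/18 → f/20 → f/22 → f/25 → f/29 — 1 1/3 stops smaller aperture (darker).
Net change so far: 3 1/3 stops darker. Offset with the ISO: 320 → 400 → 500 → 640 → 800 → 1000 → 1250 → 1600 → 2000 → 2500 → 3200.

ISO 3200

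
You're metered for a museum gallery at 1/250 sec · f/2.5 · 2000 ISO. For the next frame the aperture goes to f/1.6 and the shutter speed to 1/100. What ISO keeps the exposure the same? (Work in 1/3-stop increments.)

Aperture: f/2.5 → f/2.2 → f/2 → f/1.8 → f/1.6 — 1 1/3 stops opened up (brighter).
Shutter speed: 1/250 → 1/200 → 1/160 → 1/125 → 1/100 — 1 1/3 stops slower (brighter).
Net change so far: 2 2/3 stops brighter. Offset with the ISO: 2000 → 1600 → 1250 → 1000 → 800 → 640 → 500 → 400 → 320.

ISO 320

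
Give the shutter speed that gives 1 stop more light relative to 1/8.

1/4s

Shutter speed: 1/8 → 1/4 — 1 stop longer (brighter).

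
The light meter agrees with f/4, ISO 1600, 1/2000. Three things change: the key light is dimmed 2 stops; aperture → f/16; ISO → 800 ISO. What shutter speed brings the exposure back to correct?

Scene light: 2 stops darker.
Aperture: f/4 → f/5.6 → f/8 → f/11 → f/16 — 4 stops narrower (darker).
ISO: 1600 → 800 — 1 stop lower (darker).
Net so far: 7 stops darker. Shutter speed: 1/2000 → 1/1000 → 1/500 → 1/250 → 1/125 → 1/60 → 1/30 → 1/15.

1/15s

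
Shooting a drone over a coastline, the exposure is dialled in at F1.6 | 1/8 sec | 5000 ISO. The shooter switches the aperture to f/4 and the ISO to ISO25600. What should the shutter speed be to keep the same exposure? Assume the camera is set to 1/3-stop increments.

1/6s

Aperture: f/1.6 → f/1.8 → f/2 → f/2.2 → f/2.5 → f/2.8 → f/3.2 → f/3.5 → f/4 — 2 2/3 stops narrower (darker).
ISO: 5000 → 6400 → 8000 → 10000 → 12800 → 16000 → 20000 → 25600 — 2 1/3 stops raised (brighter).
Net change so far: 1/3 stop darker. Offset with the shutter speed: 1/8 → 1/6.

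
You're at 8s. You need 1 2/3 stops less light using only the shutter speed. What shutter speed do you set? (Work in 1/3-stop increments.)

Shutter speed: 8 → 6 → 5 → 4 → 3.2 → 2.5 — 1 2/3 stops shorter (darker).

2.5 s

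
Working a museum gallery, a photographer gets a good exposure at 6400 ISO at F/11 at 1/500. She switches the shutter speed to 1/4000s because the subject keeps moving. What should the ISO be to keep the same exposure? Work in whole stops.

ISO 51200

Shutter speed: 1/500 → 1/1000 → 1/2000 → 1/4000 — 3 stops faster (darker).
Need 3 stops brighter from the ISO: 6400 → 12800 → 25600 → 51200.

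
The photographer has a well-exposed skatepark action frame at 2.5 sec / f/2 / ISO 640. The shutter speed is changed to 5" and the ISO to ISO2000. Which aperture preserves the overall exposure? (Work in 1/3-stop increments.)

f/5

Shutter speed: 2.5 → 3.2 → 4 → 5 — 1 stop longer (brighter).
ISO: 640 → 800 → 1000 → 1250 → 1600 → 2000 — 1 2/3 stops raised (brighter).
Net change so far: 2 2/3 stops brighter. Offset with the aperture: f/2 → f/2.2 → f/2.5 → f/2.8 → f/3.2 → f/3.5 → f/4 → f/4.5 → f/5.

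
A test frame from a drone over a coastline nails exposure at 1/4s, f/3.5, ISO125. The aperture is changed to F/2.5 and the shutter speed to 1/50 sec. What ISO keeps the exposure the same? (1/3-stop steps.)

ISO 800

Aperture: f/3.5 → f/3.2 → f/2.8 → f/2.5 — 1 stop larger aperture (brighter).
Shutter speed: 1/4 → 1/5 → 1/6 → 1/8 → 1/10 → 1/13 → 1/15 → 1/20 → 1/25 → 1/30 → 1/40 → 1/50 — 3 2/3 stops faster (darker).
Net change so far: 2 2/3 stops darker. Offset with the ISO: 125 → 160 → 200 → 250 → 320 → 400 → 500 → 640 → 800.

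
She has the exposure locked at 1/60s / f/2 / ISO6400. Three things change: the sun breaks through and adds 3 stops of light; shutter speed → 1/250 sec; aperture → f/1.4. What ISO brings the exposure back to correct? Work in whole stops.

Scene light: 3 stops brighter.
Shutter speed: 1/60 → 1/125 → 1/250 — 2 stops faster (darker).
Aperture: f/2 → f/1.4 — 1 stop opened up (brighter).
Net so far: 2 stops brighter. ISO: 6400 → 3200 → 1600.

ISO 1600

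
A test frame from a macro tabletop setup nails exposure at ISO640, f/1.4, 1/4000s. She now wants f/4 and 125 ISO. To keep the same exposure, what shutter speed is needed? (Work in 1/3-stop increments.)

Aperture: f/1.4 → f/1.6 → f/1.8 → f/2 → f/2.2 → f/2.5 → f/2.8 → f/3.2 → f/3.5 → f/4 — 3 stops smaller aperture (darker).
ISO: 640 → 500 → 400 → 320 → 250 → 200 → 160 → 125 — 2 1/3 stops dropped (darker).
Net change so far: 5 1/3 stops darker. Offset with the shutter speed: 1/4000 → 1/3200 → 1/2500 → 1/2000 → 1/1600 → 1/1250 → 1/1000 → 1/800 → 1/640 → 1/500 → 1/400 → 1/320 → 1/250 → 1/200 → 1/160 → 1/125 → 1/100.

1/100s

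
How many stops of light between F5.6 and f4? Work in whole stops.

f/5.6 → f/4 — count the steps: 1 stop.

1 stop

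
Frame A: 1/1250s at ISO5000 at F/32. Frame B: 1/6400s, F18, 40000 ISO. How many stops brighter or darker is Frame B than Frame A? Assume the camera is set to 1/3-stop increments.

2 1/3 stops brighter

Aperture: f/32 → f/29 → f/25 → f/22 → f/20 → f/18 — 1 2/3 stops wider (brighter).
Shutter speed: 1/1250 → 1/1600 → 1/2000 → 1/2500 → 1/3200 → 1/4000 → 1/5000 → 1/6400 — 2 1/3 stops faster (darker).
ISO: 5000 → 6400 → 8000 → 10000 → 12800 → 16000 → 20000 → 25600 → 32000 → 40000 — 3 stops higher (brighter).
Net: +1 2/3 −2 1/3 +3 = +2 1/3 stops.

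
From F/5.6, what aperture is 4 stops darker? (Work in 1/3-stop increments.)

Aperture: f/5.6 → f/6.3 → f/7.1 → f/8 → f/9 → f/10 → f/11 → f/13 → f/14 → f/16 → f/18 → f/20 → f/22 — 4 stops narrower (darker).

f/22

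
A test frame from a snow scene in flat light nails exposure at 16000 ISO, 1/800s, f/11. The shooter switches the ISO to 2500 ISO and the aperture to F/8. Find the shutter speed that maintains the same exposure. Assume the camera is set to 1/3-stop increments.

1/250s

ISO: 16000 → 12800 → 10000 → 8000 → 6400 → 5000 → 4000 → 3200 → 2500 — 2 2/3 stops lower (darker).
Aperture: f/11 → f/10 → f/9 → f/8 — 1 stop opened up (brighter).
Net change so far: 1 2/3 stops darker. Offset with the shutter speed: 1/800 → 1/640 → 1/500 → 1/400 → 1/320 → 1/250.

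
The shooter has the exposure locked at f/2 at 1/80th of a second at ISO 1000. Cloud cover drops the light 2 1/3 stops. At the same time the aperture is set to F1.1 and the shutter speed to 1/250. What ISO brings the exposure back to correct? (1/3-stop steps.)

ISO 5000

Scene light: 2 1/3 stops darker.
Aperture: f/2 → f/1.8 → f/1.6 → f/1.4 → f/1.2 → f/1.1 — 1 2/3 stops opened up (brighter).
Shutter speed: 1/80 → 1/100 → 1/125 → 1/160 → 1/200 → 1/250 — 1 2/3 stops shorter (darker).
Net so far: 2 1/3 stops darker. ISO: 1000 → 1250 → 1600 → 2000 → 2500 → 3200 → 4000 → 5000.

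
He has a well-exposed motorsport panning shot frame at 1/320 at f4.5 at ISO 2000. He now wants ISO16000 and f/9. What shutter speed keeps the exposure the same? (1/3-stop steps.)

1/640s

ISO: 2000 → 2500 → 3200 → 4000 → 5000 → 6400 → 8000 → 10000 → 12800 → 16000 — 3 stops higher (brighter).
Aperture: f/4.5 → f/5 → f/5.6 → f/6.3 → f/7.1 → f/8 → f/9 — 2 stops smaller aperture (darker).
Net change so far: 1 stop brighter. Offset with the shutter speed: 1/320 → 1/400 → 1/500 → 1/640.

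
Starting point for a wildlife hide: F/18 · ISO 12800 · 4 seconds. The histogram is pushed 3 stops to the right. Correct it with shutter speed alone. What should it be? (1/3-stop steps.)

0.5 s

Overexposed by 3 stops → need 3 stops darker.
Shutter speed: 4 → 3.2 → 2.5 → 2 → 1.6 → 1.3 → 1 → 0.8 → 0.6 → 0.5.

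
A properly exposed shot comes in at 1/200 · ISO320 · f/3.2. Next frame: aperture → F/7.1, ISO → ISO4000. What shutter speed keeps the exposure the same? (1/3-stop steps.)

1/500s

Aperture: f/3.2 → f/3.5 → f/4 → f/4.5 → f/5 → f/5.6 → f/6.3 → f/7.1 — 2 1/3 stops stopped down (darker).
ISO: 320 → 400 → 500 → 640 → 800 → 1000 → 1250 → 1600 → 2000 → 2500 → 3200 → 4000 — 3 2/3 stops higher (brighter).
Net change so far: 1 1/3 stops brighter. Offset with the shutter speed: 1/200 → 1/250 → 1/320 → 1/400 → 1/500.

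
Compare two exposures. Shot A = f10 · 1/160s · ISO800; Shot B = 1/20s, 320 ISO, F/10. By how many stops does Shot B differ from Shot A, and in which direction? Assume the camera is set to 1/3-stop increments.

1 2/3 stops brighter

Aperture: unchanged.
Shutter speed: 1/160 → 1/125 → 1/100 → 1/80 → 1/60 → 1/50 → 1/40 → 1/30 → 1/25 → 1/20 — 3 stops slower (brighter).
ISO: 800 → 640 → 500 → 400 → 320 — 1 1/3 stops lower (darker).
Net: +3 −1 1/3 = +1 2/3 stops.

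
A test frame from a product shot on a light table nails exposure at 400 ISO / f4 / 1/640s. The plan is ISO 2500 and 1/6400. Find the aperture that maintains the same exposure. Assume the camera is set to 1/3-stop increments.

f/3.2

ISO: 400 → 500 → 640 → 800 → 1000 → 1250 → 1600 → 2000 → 2500 — 2 2/3 stops raised (brighter).
Shutter speed: 1/640 → 1/800 → 1/1000 → 1/1250 → 1/1600 → 1/2000 → 1/2500 → 1/3200 → 1/4000 → 1/5000 → 1/6400 — 3 1/3 stops faster (darker).
Net change so far: 2/3 stop darker. Offset with the aperture: f/4 → f/3.5 → f/3.2.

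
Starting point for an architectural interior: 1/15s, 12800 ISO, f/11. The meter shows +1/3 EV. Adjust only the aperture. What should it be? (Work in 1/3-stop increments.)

Overexposed by 1/3 stop → need 1/3 stop darker.
Aperture: f/11 → f/13.

f/13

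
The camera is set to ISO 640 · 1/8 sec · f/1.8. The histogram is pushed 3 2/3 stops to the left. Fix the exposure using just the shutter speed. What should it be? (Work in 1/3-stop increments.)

1.6 s

Underexposed by 3 2/3 stops → need 3 2/3 stops brighter.
Shutter speed: 1/8 → 1/6 → 1/5 → 1/4 → 0.3 → 0.4 → 0.5 → 0.6 → 0.8 → 1 → 1.3 → 1.6.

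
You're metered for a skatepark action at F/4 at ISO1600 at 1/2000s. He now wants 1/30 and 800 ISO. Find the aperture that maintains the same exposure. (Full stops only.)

f/22

Shutter speed: 1/2000 → 1/1000 → 1/500 → 1/250 → 1/125 → 1/60 → 1/30 — 6 stops slower (brighter).
ISO: 1600 → 800 — 1 stop dropped (darker).
Net change so far: 5 stops brighter. Offset with the aperture: f/4 → f/5.6 → f/8 → f/11 → f/16 → f/22.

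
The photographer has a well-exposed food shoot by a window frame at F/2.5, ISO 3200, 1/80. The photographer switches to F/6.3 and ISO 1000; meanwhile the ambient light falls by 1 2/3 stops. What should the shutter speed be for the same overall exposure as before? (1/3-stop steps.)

0.8 s

Scene light: 1 2/3 stops darker.
Aperture: f/2.5 → f/2.8 → f/3.2 → f/3.5 → f/4 → f/4.5 → f/5 → f/5.6 → f/6.3 — 2 2/3 stops narrower (darker).
ISO: 3200 → 2500 → 2000 → 1600 → 1250 → 1000 — 1 2/3 stops lower (darker).
Net so far: 6 stops darker. Shutter speed: 1/80 → 1/60 → 1/50 → 1/40 → 1/30 → 1/25 → 1/20 → 1/15 → 1/13 → 1/10 → 1/8 → 1/6 → 1/5 → 1/4 → 0.3 → 0.4 → 0.5 → 0.6 → 0.8.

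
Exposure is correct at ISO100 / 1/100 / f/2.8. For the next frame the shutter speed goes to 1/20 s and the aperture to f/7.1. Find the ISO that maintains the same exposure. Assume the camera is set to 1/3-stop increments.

Shutter speed: 1/100 → 1/80 → 1/60 → 1/50 → 1/40 → 1/30 → 1/25 → 1/20 — 2 1/3 stops longer (brighter).
Aperture: f/2.8 → f/3.2 → f/3.5 → f/4 → f/4.5 → f/5 → f/5.6 → f/6.3 → f/7.1 — 2 2/3 stops narrower (darker).
Net change so far: 1/3 stop darker. Offset with the ISO: 100 → 125.

ISO 125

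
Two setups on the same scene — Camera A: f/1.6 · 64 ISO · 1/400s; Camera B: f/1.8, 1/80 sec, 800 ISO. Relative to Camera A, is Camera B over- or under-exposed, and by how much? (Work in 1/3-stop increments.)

5 2/3 stops brighter

Aperture: f/1.6 → f/1.8 — 1/3 stop stopped down (darker).
Shutter speed: 1/400 → 1/320 → 1/250 → 1/200 → 1/160 → 1/125 → 1/100 → 1/80 — 2 1/3 stops longer (brighter).
ISO: 64 → 80 → 100 → 125 → 160 → 200 → 250 → 320 → 400 → 500 → 640 → 800 — 3 2/3 stops raised (brighter).
Net: −1/3 +2 1/3 +3 2/3 = +5 2/3 stops.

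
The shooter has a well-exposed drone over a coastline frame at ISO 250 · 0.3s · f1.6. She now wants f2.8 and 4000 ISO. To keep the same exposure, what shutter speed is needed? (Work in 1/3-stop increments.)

1/15s

Aperture: f/1.6 → f/1.8 → f/2 → f/2.2 → f/2.5 → f/2.8 — 1 2/3 stops smaller aperture (darker).
ISO: 250 → 320 → 400 → 500 → 640 → 800 → 1000 → 1250 → 1600 → 2000 → 2500 → 3200 → 4000 — 4 stops raised (brighter).
Net change so far: 2 1/3 stops brighter. Offset with the shutter speed: 0.3 → 1/4 → 1/5 → 1/6 → 1/8 → 1/10 → 1/13 → 1/15.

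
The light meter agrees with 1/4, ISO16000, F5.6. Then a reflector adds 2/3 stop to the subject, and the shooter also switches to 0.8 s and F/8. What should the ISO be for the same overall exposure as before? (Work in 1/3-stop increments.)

ISO 6400

Scene light: 2/3 stop brighter.
Shutter speed: 1/4 → 0.3 → 0.4 → 0.5 → 0.6 → 0.8 — 1 2/3 stops longer (brighter).
Aperture: f/5.6 → f/6.3 → f/7.1 → f/8 — 1 stop stopped down (darker).
Net so far: 1 1/3 stops brighter. ISO: 16000 → 12800 → 10000 → 8000 → 6400.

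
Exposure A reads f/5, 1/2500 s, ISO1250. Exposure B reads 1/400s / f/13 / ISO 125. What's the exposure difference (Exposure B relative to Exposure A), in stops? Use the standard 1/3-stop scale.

Aperture: f/5 → f/5.6 → f/6.3 → f/7.1 → f/8 → f/9 → f/10 → f/11 → f/13 — 2 2/3 stops narrower (darker).
Shutter speed: 1/2500 → 1/2000 → 1/1600 → 1/1250 → 1/1000 → 1/800 → 1/640 → 1/500 → 1/400 — 2 2/3 stops longer (brighter).
ISO: 1250 → 1000 → 800 → 640 → 500 → 400 → 320 → 250 → 200 → 160 → 125 — 3 1/3 stops lower (darker).
Net: −2 2/3 +2 2/3 −3 1/3 = −3 1/3 stops.

3 1/3 stops darker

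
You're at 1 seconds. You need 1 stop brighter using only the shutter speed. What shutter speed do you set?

Shutter speed: 1 → 2 — 1 stop slower (brighter).

2 s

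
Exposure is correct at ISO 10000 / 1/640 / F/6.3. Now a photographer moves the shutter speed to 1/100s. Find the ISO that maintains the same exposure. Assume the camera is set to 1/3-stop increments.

ISO 1600

Shutter speed: 1/640 → 1/500 → 1/400 → 1/320 → 1/250 → 1/200 → 1/160 → 1/125 → 1/100 — 2 2/3 stops longer (brighter).
Need 2 2/3 stops darker from the ISO: 10000 → 8000 → 6400 → 5000 → 4000 → 3200 → 2500 → 2000 → 1600.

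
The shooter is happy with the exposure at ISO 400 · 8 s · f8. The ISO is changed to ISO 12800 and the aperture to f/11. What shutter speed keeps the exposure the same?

ISO: 400 → 800 → 1600 → 3200 → 6400 → 12800 — 5 stops higher (brighter).
Aperture: f/8 → f/11 — 1 stop smaller aperture (darker).
Net change so far: 4 stops brighter. Offset with the shutter speed: 8 → 4 → 2 → 1 → 1/2.

1/2s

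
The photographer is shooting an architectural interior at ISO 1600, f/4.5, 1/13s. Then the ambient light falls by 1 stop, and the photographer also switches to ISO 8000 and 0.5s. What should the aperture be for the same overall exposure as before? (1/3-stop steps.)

Scene light: 1 stop darker.
ISO: 1600 → 2000 → 2500 → 3200 → 4000 → 5000 → 6400 → 8000 — 2 1/3 stops higher (brighter).
Shutter speed: 1/13 → 1/10 → 1/8 → 1/6 → 1/5 → 1/4 → 0.3 → 0.4 → 0.5 — 2 2/3 stops slower (brighter).
Net so far: 4 stops brighter. Aperture: f/4.5 → f/5 → f/5.6 → f/6.3 → f/7.1 → f/8 → f/9 → f/10 → f/11 → f/13 → f/14 → f/16 → f/18.

f/18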